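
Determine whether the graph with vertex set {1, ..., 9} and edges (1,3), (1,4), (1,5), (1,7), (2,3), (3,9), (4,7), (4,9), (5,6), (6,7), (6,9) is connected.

Step 1: Build adjacency list from edges:
  1: 3, 4, 5, 7
  2: 3
  3: 1, 2, 9
  4: 1, 7, 9
  5: 1, 6
  6: 5, 7, 9
  7: 1, 4, 6
  8: (none)
  9: 3, 4, 6

Step 2: Run BFS/DFS from vertex 1:
  Visited: {1, 3, 4, 5, 7, 2, 9, 6}
  Reached 8 of 9 vertices

Step 3: Only 8 of 9 vertices reached. Graph is disconnected.
Connected components: {1, 2, 3, 4, 5, 6, 7, 9}, {8}
Answer: No, the graph is not connected (2 components).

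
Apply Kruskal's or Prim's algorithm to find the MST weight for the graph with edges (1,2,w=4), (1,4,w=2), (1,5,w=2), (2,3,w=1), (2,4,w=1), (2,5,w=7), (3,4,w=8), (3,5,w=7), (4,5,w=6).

Apply Kruskal's algorithm (sort edges by weight, add if no cycle):

Sorted edges by weight:
  (2,3) w=1
  (2,4) w=1
  (1,5) w=2
  (1,4) w=2
  (1,2) w=4
  (4,5) w=6
  (2,5) w=7
  (3,5) w=7
  (3,4) w=8

Add edge (2,3) w=1 -- no cycle. Running total: 1
Add edge (2,4) w=1 -- no cycle. Running total: 2
Add edge (1,5) w=2 -- no cycle. Running total: 4
Add edge (1,4) w=2 -- no cycle. Running total: 6

MST edges: (2,3,w=1), (2,4,w=1), (1,5,w=2), (1,4,w=2)
Total MST weight: 1 + 1 + 2 + 2 = 6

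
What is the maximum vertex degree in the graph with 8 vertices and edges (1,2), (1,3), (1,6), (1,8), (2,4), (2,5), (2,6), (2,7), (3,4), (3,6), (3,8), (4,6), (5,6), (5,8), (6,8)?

Step 1: Count edges incident to each vertex:
  deg(1) = 4 (neighbors: 2, 3, 6, 8)
  deg(2) = 5 (neighbors: 1, 4, 5, 6, 7)
  deg(3) = 4 (neighbors: 1, 4, 6, 8)
  deg(4) = 3 (neighbors: 2, 3, 6)
  deg(5) = 3 (neighbors: 2, 6, 8)
  deg(6) = 6 (neighbors: 1, 2, 3, 4, 5, 8)
  deg(7) = 1 (neighbors: 2)
  deg(8) = 4 (neighbors: 1, 3, 5, 6)

Step 2: Find maximum:
  max(4, 5, 4, 3, 3, 6, 1, 4) = 6 (vertex 6)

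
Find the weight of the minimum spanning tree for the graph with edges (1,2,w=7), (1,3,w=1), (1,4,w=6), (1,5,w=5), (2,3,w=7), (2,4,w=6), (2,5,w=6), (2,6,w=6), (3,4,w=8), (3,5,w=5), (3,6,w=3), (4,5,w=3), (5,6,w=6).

Apply Kruskal's algorithm (sort edges by weight, add if no cycle):

Sorted edges by weight:
  (1,3) w=1
  (3,6) w=3
  (4,5) w=3
  (1,5) w=5
  (3,5) w=5
  (1,4) w=6
  (2,5) w=6
  (2,6) w=6
  (2,4) w=6
  (5,6) w=6
  (1,2) w=7
  (2,3) w=7
  (3,4) w=8

Add edge (1,3) w=1 -- no cycle. Running total: 1
Add edge (3,6) w=3 -- no cycle. Running total: 4
Add edge (4,5) w=3 -- no cycle. Running total: 7
Add edge (1,5) w=5 -- no cycle. Running total: 12
Skip edge (3,5) w=5 -- would create cycle
Skip edge (1,4) w=6 -- would create cycle
Add edge (2,5) w=6 -- no cycle. Running total: 18

MST edges: (1,3,w=1), (3,6,w=3), (4,5,w=3), (1,5,w=5), (2,5,w=6)
Total MST weight: 1 + 3 + 3 + 5 + 6 = 18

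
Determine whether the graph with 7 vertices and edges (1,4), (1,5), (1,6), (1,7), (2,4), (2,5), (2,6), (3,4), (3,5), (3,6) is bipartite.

Step 1: Attempt 2-coloring using BFS:
  Start at vertex 1, assign color 0
  Color vertex 4 with color 1 (neighbor of 1)
  Color vertex 5 with color 1 (neighbor of 1)
  Color vertex 6 with color 1 (neighbor of 1)
  Color vertex 7 with color 1 (neighbor of 1)
  Color vertex 2 with color 0 (neighbor of 4)
  Color vertex 3 with color 0 (neighbor of 4)

Step 2: 2-coloring succeeded. No conflicts found.
  Set A (color 0): {1, 2, 3}
  Set B (color 1): {4, 5, 6, 7}

The graph is bipartite with partition {1, 2, 3}, {4, 5, 6, 7}.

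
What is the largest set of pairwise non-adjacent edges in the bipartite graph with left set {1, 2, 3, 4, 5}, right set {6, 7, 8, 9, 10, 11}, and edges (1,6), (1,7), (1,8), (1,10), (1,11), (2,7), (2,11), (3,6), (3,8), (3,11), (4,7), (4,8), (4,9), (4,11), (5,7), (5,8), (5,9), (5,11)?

Step 1: List the neighbors of each left vertex:
  1: 6, 7, 8, 10, 11
  2: 7, 11
  3: 6, 8, 11
  4: 7, 8, 9, 11
  5: 7, 8, 9, 11

Step 2: Greedily match left vertices, then look for augmenting paths:
  Match 1 -- 6
  Match 2 -- 7
  Match 3 -- 8
  Match 4 -- 9
  Match 5 -- 11
  No augmenting path remains.

Step 3: Verify this is maximum:
  Matching size 5 = min(|L|, |R|) = min(5, 6), which is an upper bound, so this matching is maximum.

Maximum matching: {(1,6), (2,7), (3,8), (4,9), (5,11)}
Size: 5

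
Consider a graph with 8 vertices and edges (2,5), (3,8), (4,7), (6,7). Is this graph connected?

Step 1: Build adjacency list from edges:
  1: (none)
  2: 5
  3: 8
  4: 7
  5: 2
  6: 7
  7: 4, 6
  8: 3

Step 2: Run BFS/DFS from vertex 1:
  Visited: {1}
  Reached 1 of 8 vertices

Step 3: Only 1 of 8 vertices reached. Graph is disconnected.
Connected components: {1}, {2, 5}, {3, 8}, {4, 6, 7}
Answer: No, the graph is not connected (4 components).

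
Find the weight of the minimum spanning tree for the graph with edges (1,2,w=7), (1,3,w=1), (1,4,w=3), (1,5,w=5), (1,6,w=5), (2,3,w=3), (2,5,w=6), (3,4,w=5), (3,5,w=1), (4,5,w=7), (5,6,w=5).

Apply Kruskal's algorithm (sort edges by weight, add if no cycle):

Sorted edges by weight:
  (1,3) w=1
  (3,5) w=1
  (1,4) w=3
  (2,3) w=3
  (1,5) w=5
  (1,6) w=5
  (3,4) w=5
  (5,6) w=5
  (2,5) w=6
  (1,2) w=7
  (4,5) w=7

Add edge (1,3) w=1 -- no cycle. Running total: 1
Add edge (3,5) w=1 -- no cycle. Running total: 2
Add edge (1,4) w=3 -- no cycle. Running total: 5
Add edge (2,3) w=3 -- no cycle. Running total: 8
Skip edge (1,5) w=5 -- would create cycle
Add edge (1,6) w=5 -- no cycle. Running total: 13

MST edges: (1,3,w=1), (3,5,w=1), (1,4,w=3), (2,3,w=3), (1,6,w=5)
Total MST weight: 1 + 1 + 3 + 3 + 5 = 13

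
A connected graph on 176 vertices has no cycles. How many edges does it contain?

A tree on n vertices always has exactly n - 1 edges.
For n = 176: edges = 176 - 1 = 175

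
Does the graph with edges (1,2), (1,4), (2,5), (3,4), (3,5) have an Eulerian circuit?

Step 1: Find the degree of each vertex:
  deg(1) = 2
  deg(2) = 2
  deg(3) = 2
  deg(4) = 2
  deg(5) = 2

Step 2: Count vertices with odd degree:
  All vertices have even degree (0 odd-degree vertices)

Step 3: Apply Euler's theorem:
  - Eulerian circuit exists iff graph is connected and all vertices have even degree
  - Eulerian path exists iff graph is connected and has 0 or 2 odd-degree vertices

Graph is connected with 0 odd-degree vertices.
Both Eulerian circuit and Eulerian path exist.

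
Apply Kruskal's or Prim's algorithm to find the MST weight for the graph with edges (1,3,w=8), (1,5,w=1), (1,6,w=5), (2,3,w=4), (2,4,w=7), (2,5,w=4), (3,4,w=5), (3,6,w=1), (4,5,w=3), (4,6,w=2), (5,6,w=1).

Apply Kruskal's algorithm (sort edges by weight, add if no cycle):

Sorted edges by weight:
  (1,5) w=1
  (3,6) w=1
  (5,6) w=1
  (4,6) w=2
  (4,5) w=3
  (2,3) w=4
  (2,5) w=4
  (1,6) w=5
  (3,4) w=5
  (2,4) w=7
  (1,3) w=8

Add edge (1,5) w=1 -- no cycle. Running total: 1
Add edge (3,6) w=1 -- no cycle. Running total: 2
Add edge (5,6) w=1 -- no cycle. Running total: 3
Add edge (4,6) w=2 -- no cycle. Running total: 5
Skip edge (4,5) w=3 -- would create cycle
Add edge (2,3) w=4 -- no cycle. Running total: 9

MST edges: (1,5,w=1), (3,6,w=1), (5,6,w=1), (4,6,w=2), (2,3,w=4)
Total MST weight: 1 + 1 + 1 + 2 + 4 = 9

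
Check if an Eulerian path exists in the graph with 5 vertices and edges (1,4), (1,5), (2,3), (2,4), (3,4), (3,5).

Step 1: Find the degree of each vertex:
  deg(1) = 2
  deg(2) = 2
  deg(3) = 3
  deg(4) = 3
  deg(5) = 2

Step 2: Count vertices with odd degree:
  Odd-degree vertices: 3, 4 (2 total)

Step 3: Apply Euler's theorem:
  - Eulerian circuit exists iff graph is connected and all vertices have even degree
  - Eulerian path exists iff graph is connected and has 0 or 2 odd-degree vertices

Graph is connected with exactly 2 odd-degree vertices (3, 4).
Eulerian path exists (starting and ending at the odd-degree vertices), but no Eulerian circuit.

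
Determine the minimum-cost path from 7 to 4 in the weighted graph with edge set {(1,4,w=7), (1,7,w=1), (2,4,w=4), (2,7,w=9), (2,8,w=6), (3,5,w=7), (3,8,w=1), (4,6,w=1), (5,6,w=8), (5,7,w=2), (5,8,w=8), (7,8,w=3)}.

Step 1: Build adjacency list with weights:
  1: 4(w=7), 7(w=1)
  2: 4(w=4), 7(w=9), 8(w=6)
  3: 5(w=7), 8(w=1)
  4: 1(w=7), 2(w=4), 6(w=1)
  5: 3(w=7), 6(w=8), 7(w=2), 8(w=8)
  6: 4(w=1), 5(w=8)
  7: 1(w=1), 2(w=9), 5(w=2), 8(w=3)
  8: 2(w=6), 3(w=1), 5(w=8), 7(w=3)

Step 2: Apply Dijkstra's algorithm from vertex 7:
  Visit vertex 7 (distance=0)
    Update dist[1] = 1
    Update dist[2] = 9
    Update dist[5] = 2
    Update dist[8] = 3
  Visit vertex 1 (distance=1)
    Update dist[4] = 8
  Visit vertex 5 (distance=2)
    Update dist[3] = 9
    Update dist[6] = 10
  Visit vertex 8 (distance=3)
    Update dist[3] = 4
  Visit vertex 3 (distance=4)
  Visit vertex 4 (distance=8)
    Update dist[6] = 9

Step 3: Shortest path: 7 -> 1 -> 4
Total weight: 1 + 7 = 8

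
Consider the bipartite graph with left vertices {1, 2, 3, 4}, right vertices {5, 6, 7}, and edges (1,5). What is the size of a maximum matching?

Step 1: List the neighbors of each left vertex:
  1: 5
  2: (none)
  3: (none)
  4: (none)

Step 2: Greedily match left vertices, then look for augmenting paths:
  Match 1 -- 5
  No augmenting path remains.

Step 3: Verify this is maximum:
  Matching has size 1. The vertex set {1} covers every edge and has size 1; any matching has at most one edge per cover vertex, so 1 is maximum (König's theorem).

Maximum matching: {(1,5)}
Size: 1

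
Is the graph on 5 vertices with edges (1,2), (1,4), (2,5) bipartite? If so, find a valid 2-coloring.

Step 1: Attempt 2-coloring using BFS:
  Start at vertex 1, assign color 0
  Color vertex 2 with color 1 (neighbor of 1)
  Color vertex 4 with color 1 (neighbor of 1)
  Color vertex 5 with color 0 (neighbor of 2)
  Start new component at vertex 3, assign color 0

Step 2: 2-coloring succeeded. No conflicts found.
  Set A (color 0): {1, 3, 5}
  Set B (color 1): {2, 4}

The graph is bipartite with partition {1, 3, 5}, {2, 4}.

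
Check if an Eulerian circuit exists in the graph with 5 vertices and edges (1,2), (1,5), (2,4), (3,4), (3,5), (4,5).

Step 1: Find the degree of each vertex:
  deg(1) = 2
  deg(2) = 2
  deg(3) = 2
  deg(4) = 3
  deg(5) = 3

Step 2: Count vertices with odd degree:
  Odd-degree vertices: 4, 5 (2 total)

Step 3: Apply Euler's theorem:
  - Eulerian circuit exists iff graph is connected and all vertices have even degree
  - Eulerian path exists iff graph is connected and has 0 or 2 odd-degree vertices

Graph is connected with exactly 2 odd-degree vertices (4, 5).
Eulerian path exists (starting and ending at the odd-degree vertices), but no Eulerian circuit.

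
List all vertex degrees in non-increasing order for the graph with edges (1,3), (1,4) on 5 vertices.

Step 1: Count edges incident to each vertex:
  deg(1) = 2 (neighbors: 3, 4)
  deg(2) = 0 (neighbors: none)
  deg(3) = 1 (neighbors: 1)
  deg(4) = 1 (neighbors: 1)
  deg(5) = 0 (neighbors: none)

Step 2: Sort degrees in non-increasing order:
  Degrees: [2, 0, 1, 1, 0] -> sorted: [2, 1, 1, 0, 0]

Degree sequence: [2, 1, 1, 0, 0]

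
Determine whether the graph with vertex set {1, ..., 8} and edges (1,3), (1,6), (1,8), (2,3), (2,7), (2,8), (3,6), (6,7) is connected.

Step 1: Build adjacency list from edges:
  1: 3, 6, 8
  2: 3, 7, 8
  3: 1, 2, 6
  4: (none)
  5: (none)
  6: 1, 3, 7
  7: 2, 6
  8: 1, 2

Step 2: Run BFS/DFS from vertex 1:
  Visited: {1, 3, 6, 8, 2, 7}
  Reached 6 of 8 vertices

Step 3: Only 6 of 8 vertices reached. Graph is disconnected.
Connected components: {1, 2, 3, 6, 7, 8}, {4}, {5}
Answer: No, the graph is not connected (3 components).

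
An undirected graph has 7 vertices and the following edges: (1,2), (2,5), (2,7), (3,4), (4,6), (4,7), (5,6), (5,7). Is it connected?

Step 1: Build adjacency list from edges:
  1: 2
  2: 1, 5, 7
  3: 4
  4: 3, 6, 7
  5: 2, 6, 7
  6: 4, 5
  7: 2, 4, 5

Step 2: Run BFS/DFS from vertex 1:
  Visited: {1, 2, 5, 7, 6, 4, 3}
  Reached 7 of 7 vertices

Step 3: All 7 vertices reached from vertex 1, so the graph is connected.
Answer: Yes, the graph is connected.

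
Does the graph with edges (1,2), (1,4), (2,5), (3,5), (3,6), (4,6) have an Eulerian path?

Step 1: Find the degree of each vertex:
  deg(1) = 2
  deg(2) = 2
  deg(3) = 2
  deg(4) = 2
  deg(5) = 2
  deg(6) = 2

Step 2: Count vertices with odd degree:
  All vertices have even degree (0 odd-degree vertices)

Step 3: Apply Euler's theorem:
  - Eulerian circuit exists iff graph is connected and all vertices have even degree
  - Eulerian path exists iff graph is connected and has 0 or 2 odd-degree vertices

Graph is connected with 0 odd-degree vertices.
Both Eulerian circuit and Eulerian path exist.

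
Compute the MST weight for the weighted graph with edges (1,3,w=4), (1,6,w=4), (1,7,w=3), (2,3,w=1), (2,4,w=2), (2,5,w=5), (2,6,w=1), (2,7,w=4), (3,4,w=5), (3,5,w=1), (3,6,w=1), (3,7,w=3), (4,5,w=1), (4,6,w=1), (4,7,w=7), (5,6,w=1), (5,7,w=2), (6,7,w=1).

Apply Kruskal's algorithm (sort edges by weight, add if no cycle):

Sorted edges by weight:
  (2,3) w=1
  (2,6) w=1
  (3,6) w=1
  (3,5) w=1
  (4,5) w=1
  (4,6) w=1
  (5,6) w=1
  (6,7) w=1
  (2,4) w=2
  (5,7) w=2
  (1,7) w=3
  (3,7) w=3
  (1,3) w=4
  (1,6) w=4
  (2,7) w=4
  (2,5) w=5
  (3,4) w=5
  (4,7) w=7

Add edge (2,3) w=1 -- no cycle. Running total: 1
Add edge (2,6) w=1 -- no cycle. Running total: 2
Skip edge (3,6) w=1 -- would create cycle
Add edge (3,5) w=1 -- no cycle. Running total: 3
Add edge (4,5) w=1 -- no cycle. Running total: 4
Skip edge (4,6) w=1 -- would create cycle
Skip edge (5,6) w=1 -- would create cycle
Add edge (6,7) w=1 -- no cycle. Running total: 5
Skip edge (2,4) w=2 -- would create cycle
Skip edge (5,7) w=2 -- would create cycle
Add edge (1,7) w=3 -- no cycle. Running total: 8

MST edges: (2,3,w=1), (2,6,w=1), (3,5,w=1), (4,5,w=1), (6,7,w=1), (1,7,w=3)
Total MST weight: 1 + 1 + 1 + 1 + 1 + 3 = 8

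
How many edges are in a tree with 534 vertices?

A tree on n vertices always has exactly n - 1 edges.
For n = 534: edges = 534 - 1 = 533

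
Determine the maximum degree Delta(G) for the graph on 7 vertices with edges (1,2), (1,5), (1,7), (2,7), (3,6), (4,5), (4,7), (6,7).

Step 1: Count edges incident to each vertex:
  deg(1) = 3 (neighbors: 2, 5, 7)
  deg(2) = 2 (neighbors: 1, 7)
  deg(3) = 1 (neighbors: 6)
  deg(4) = 2 (neighbors: 5, 7)
  deg(5) = 2 (neighbors: 1, 4)
  deg(6) = 2 (neighbors: 3, 7)
  deg(7) = 4 (neighbors: 1, 2, 4, 6)

Step 2: Find maximum:
  max(3, 2, 1, 2, 2, 2, 4) = 4 (vertex 7)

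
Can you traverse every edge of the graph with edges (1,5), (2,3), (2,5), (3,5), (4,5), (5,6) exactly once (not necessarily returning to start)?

Step 1: Find the degree of each vertex:
  deg(1) = 1
  deg(2) = 2
  deg(3) = 2
  deg(4) = 1
  deg(5) = 5
  deg(6) = 1

Step 2: Count vertices with odd degree:
  Odd-degree vertices: 1, 4, 5, 6 (4 total)

Step 3: Apply Euler's theorem:
  - Eulerian circuit exists iff graph is connected and all vertices have even degree
  - Eulerian path exists iff graph is connected and has 0 or 2 odd-degree vertices

Graph has 4 odd-degree vertices (need 0 or 2).
Neither Eulerian path nor Eulerian circuit exists.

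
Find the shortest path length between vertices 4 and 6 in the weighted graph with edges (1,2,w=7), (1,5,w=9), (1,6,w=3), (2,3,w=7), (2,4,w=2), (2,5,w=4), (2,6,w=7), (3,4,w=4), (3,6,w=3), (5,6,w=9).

Step 1: Build adjacency list with weights:
  1: 2(w=7), 5(w=9), 6(w=3)
  2: 1(w=7), 3(w=7), 4(w=2), 5(w=4), 6(w=7)
  3: 2(w=7), 4(w=4), 6(w=3)
  4: 2(w=2), 3(w=4)
  5: 1(w=9), 2(w=4), 6(w=9)
  6: 1(w=3), 2(w=7), 3(w=3), 5(w=9)

Step 2: Apply Dijkstra's algorithm from vertex 4:
  Visit vertex 4 (distance=0)
    Update dist[2] = 2
    Update dist[3] = 4
  Visit vertex 2 (distance=2)
    Update dist[1] = 9
    Update dist[5] = 6
    Update dist[6] = 9
  Visit vertex 3 (distance=4)
    Update dist[6] = 7
  Visit vertex 5 (distance=6)
  Visit vertex 6 (distance=7)

Step 3: Shortest path: 4 -> 3 -> 6
Total weight: 4 + 3 = 7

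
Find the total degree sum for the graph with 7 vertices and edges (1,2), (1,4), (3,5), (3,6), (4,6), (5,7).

Step 1: Count edges incident to each vertex:
  deg(1) = 2 (neighbors: 2, 4)
  deg(2) = 1 (neighbors: 1)
  deg(3) = 2 (neighbors: 5, 6)
  deg(4) = 2 (neighbors: 1, 6)
  deg(5) = 2 (neighbors: 3, 7)
  deg(6) = 2 (neighbors: 3, 4)
  deg(7) = 1 (neighbors: 5)

Step 2: Sum all degrees:
  2 + 1 + 2 + 2 + 2 + 2 + 1 = 12

Verification: sum of degrees = 2 * |E| = 2 * 6 = 12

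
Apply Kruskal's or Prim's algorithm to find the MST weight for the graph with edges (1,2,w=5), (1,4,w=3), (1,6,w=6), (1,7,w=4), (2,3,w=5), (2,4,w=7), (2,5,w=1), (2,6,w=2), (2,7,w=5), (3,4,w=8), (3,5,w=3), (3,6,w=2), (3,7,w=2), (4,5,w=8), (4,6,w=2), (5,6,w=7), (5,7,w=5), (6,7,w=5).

Apply Kruskal's algorithm (sort edges by weight, add if no cycle):

Sorted edges by weight:
  (2,5) w=1
  (2,6) w=2
  (3,6) w=2
  (3,7) w=2
  (4,6) w=2
  (1,4) w=3
  (3,5) w=3
  (1,7) w=4
  (1,2) w=5
  (2,3) w=5
  (2,7) w=5
  (5,7) w=5
  (6,7) w=5
  (1,6) w=6
  (2,4) w=7
  (5,6) w=7
  (3,4) w=8
  (4,5) w=8

Add edge (2,5) w=1 -- no cycle. Running total: 1
Add edge (2,6) w=2 -- no cycle. Running total: 3
Add edge (3,6) w=2 -- no cycle. Running total: 5
Add edge (3,7) w=2 -- no cycle. Running total: 7
Add edge (4,6) w=2 -- no cycle. Running total: 9
Add edge (1,4) w=3 -- no cycle. Running total: 12

MST edges: (2,5,w=1), (2,6,w=2), (3,6,w=2), (3,7,w=2), (4,6,w=2), (1,4,w=3)
Total MST weight: 1 + 2 + 2 + 2 + 2 + 3 = 12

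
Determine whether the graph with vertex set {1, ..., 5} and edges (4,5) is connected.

Step 1: Build adjacency list from edges:
  1: (none)
  2: (none)
  3: (none)
  4: 5
  5: 4

Step 2: Run BFS/DFS from vertex 1:
  Visited: {1}
  Reached 1 of 5 vertices

Step 3: Only 1 of 5 vertices reached. Graph is disconnected.
Connected components: {1}, {2}, {3}, {4, 5}
Answer: No, the graph is not connected (4 components).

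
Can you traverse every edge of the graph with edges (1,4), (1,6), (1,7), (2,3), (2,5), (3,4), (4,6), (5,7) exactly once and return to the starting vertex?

Step 1: Find the degree of each vertex:
  deg(1) = 3
  deg(2) = 2
  deg(3) = 2
  deg(4) = 3
  deg(5) = 2
  deg(6) = 2
  deg(7) = 2

Step 2: Count vertices with odd degree:
  Odd-degree vertices: 1, 4 (2 total)

Step 3: Apply Euler's theorem:
  - Eulerian circuit exists iff graph is connected and all vertices have even degree
  - Eulerian path exists iff graph is connected and has 0 or 2 odd-degree vertices

Graph is connected with exactly 2 odd-degree vertices (1, 4).
Eulerian path exists (starting and ending at the odd-degree vertices), but no Eulerian circuit.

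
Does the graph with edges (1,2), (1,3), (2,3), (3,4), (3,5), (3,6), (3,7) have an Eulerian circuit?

Step 1: Find the degree of each vertex:
  deg(1) = 2
  deg(2) = 2
  deg(3) = 6
  deg(4) = 1
  deg(5) = 1
  deg(6) = 1
  deg(7) = 1

Step 2: Count vertices with odd degree:
  Odd-degree vertices: 4, 5, 6, 7 (4 total)

Step 3: Apply Euler's theorem:
  - Eulerian circuit exists iff graph is connected and all vertices have even degree
  - Eulerian path exists iff graph is connected and has 0 or 2 odd-degree vertices

Graph has 4 odd-degree vertices (need 0 or 2).
Neither Eulerian path nor Eulerian circuit exists.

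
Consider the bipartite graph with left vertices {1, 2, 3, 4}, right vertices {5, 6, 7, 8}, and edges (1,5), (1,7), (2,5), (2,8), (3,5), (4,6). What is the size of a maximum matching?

Step 1: List the neighbors of each left vertex:
  1: 5, 7
  2: 5, 8
  3: 5
  4: 6

Step 2: Greedily match left vertices, then look for augmenting paths:
  Match 1 -- 7
  Match 2 -- 8
  Match 3 -- 5
  Match 4 -- 6
  No augmenting path remains.

Step 3: Verify this is maximum:
  Matching size 4 = min(|L|, |R|) = min(4, 4), which is an upper bound, so this matching is maximum.

Maximum matching: {(1,7), (2,8), (3,5), (4,6)}
Size: 4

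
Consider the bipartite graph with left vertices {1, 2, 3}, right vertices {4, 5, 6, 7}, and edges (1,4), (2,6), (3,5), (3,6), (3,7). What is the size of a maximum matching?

Step 1: List the neighbors of each left vertex:
  1: 4
  2: 6
  3: 5, 6, 7

Step 2: Greedily match left vertices, then look for augmenting paths:
  Match 1 -- 4
  Match 2 -- 6
  Match 3 -- 5
  No augmenting path remains.

Step 3: Verify this is maximum:
  Matching size 3 = min(|L|, |R|) = min(3, 4), which is an upper bound, so this matching is maximum.

Maximum matching: {(1,4), (2,6), (3,5)}
Size: 3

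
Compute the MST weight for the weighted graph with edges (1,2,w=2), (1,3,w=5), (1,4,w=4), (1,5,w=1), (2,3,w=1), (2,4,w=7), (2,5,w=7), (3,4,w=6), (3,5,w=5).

Apply Kruskal's algorithm (sort edges by weight, add if no cycle):

Sorted edges by weight:
  (1,5) w=1
  (2,3) w=1
  (1,2) w=2
  (1,4) w=4
  (1,3) w=5
  (3,5) w=5
  (3,4) w=6
  (2,4) w=7
  (2,5) w=7

Add edge (1,5) w=1 -- no cycle. Running total: 1
Add edge (2,3) w=1 -- no cycle. Running total: 2
Add edge (1,2) w=2 -- no cycle. Running total: 4
Add edge (1,4) w=4 -- no cycle. Running total: 8

MST edges: (1,5,w=1), (2,3,w=1), (1,2,w=2), (1,4,w=4)
Total MST weight: 1 + 1 + 2 + 4 = 8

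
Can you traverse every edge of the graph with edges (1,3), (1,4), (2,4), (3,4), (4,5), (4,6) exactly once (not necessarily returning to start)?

Step 1: Find the degree of each vertex:
  deg(1) = 2
  deg(2) = 1
  deg(3) = 2
  deg(4) = 5
  deg(5) = 1
  deg(6) = 1

Step 2: Count vertices with odd degree:
  Odd-degree vertices: 2, 4, 5, 6 (4 total)

Step 3: Apply Euler's theorem:
  - Eulerian circuit exists iff graph is connected and all vertices have even degree
  - Eulerian path exists iff graph is connected and has 0 or 2 odd-degree vertices

Graph has 4 odd-degree vertices (need 0 or 2).
Neither Eulerian path nor Eulerian circuit exists.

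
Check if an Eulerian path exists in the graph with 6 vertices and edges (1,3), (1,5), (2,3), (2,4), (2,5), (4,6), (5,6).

Step 1: Find the degree of each vertex:
  deg(1) = 2
  deg(2) = 3
  deg(3) = 2
  deg(4) = 2
  deg(5) = 3
  deg(6) = 2

Step 2: Count vertices with odd degree:
  Odd-degree vertices: 2, 5 (2 total)

Step 3: Apply Euler's theorem:
  - Eulerian circuit exists iff graph is connected and all vertices have even degree
  - Eulerian path exists iff graph is connected and has 0 or 2 odd-degree vertices

Graph is connected with exactly 2 odd-degree vertices (2, 5).
Eulerian path exists (starting and ending at the odd-degree vertices), but no Eulerian circuit.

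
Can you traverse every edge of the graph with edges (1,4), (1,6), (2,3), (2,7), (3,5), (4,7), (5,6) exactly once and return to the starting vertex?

Step 1: Find the degree of each vertex:
  deg(1) = 2
  deg(2) = 2
  deg(3) = 2
  deg(4) = 2
  deg(5) = 2
  deg(6) = 2
  deg(7) = 2

Step 2: Count vertices with odd degree:
  All vertices have even degree (0 odd-degree vertices)

Step 3: Apply Euler's theorem:
  - Eulerian circuit exists iff graph is connected and all vertices have even degree
  - Eulerian path exists iff graph is connected and has 0 or 2 odd-degree vertices

Graph is connected with 0 odd-degree vertices.
Both Eulerian circuit and Eulerian path exist.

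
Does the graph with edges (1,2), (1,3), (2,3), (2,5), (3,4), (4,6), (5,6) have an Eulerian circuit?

Step 1: Find the degree of each vertex:
  deg(1) = 2
  deg(2) = 3
  deg(3) = 3
  deg(4) = 2
  deg(5) = 2
  deg(6) = 2

Step 2: Count vertices with odd degree:
  Odd-degree vertices: 2, 3 (2 total)

Step 3: Apply Euler's theorem:
  - Eulerian circuit exists iff graph is connected and all vertices have even degree
  - Eulerian path exists iff graph is connected and has 0 or 2 odd-degree vertices

Graph is connected with exactly 2 odd-degree vertices (2, 3).
Eulerian path exists (starting and ending at the odd-degree vertices), but no Eulerian circuit.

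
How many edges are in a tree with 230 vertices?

A tree on n vertices always has exactly n - 1 edges.
For n = 230: edges = 230 - 1 = 229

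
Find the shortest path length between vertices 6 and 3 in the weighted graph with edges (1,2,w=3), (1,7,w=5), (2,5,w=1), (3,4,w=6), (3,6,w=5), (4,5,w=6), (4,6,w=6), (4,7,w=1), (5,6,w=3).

Step 1: Build adjacency list with weights:
  1: 2(w=3), 7(w=5)
  2: 1(w=3), 5(w=1)
  3: 4(w=6), 6(w=5)
  4: 3(w=6), 5(w=6), 6(w=6), 7(w=1)
  5: 2(w=1), 4(w=6), 6(w=3)
  6: 3(w=5), 4(w=6), 5(w=3)
  7: 1(w=5), 4(w=1)

Step 2: Apply Dijkstra's algorithm from vertex 6:
  Visit vertex 6 (distance=0)
    Update dist[3] = 5
    Update dist[4] = 6
    Update dist[5] = 3
  Visit vertex 5 (distance=3)
    Update dist[2] = 4
  Visit vertex 2 (distance=4)
    Update dist[1] = 7
  Visit vertex 3 (distance=5)

Step 3: Shortest path: 6 -> 3
Total weight: 5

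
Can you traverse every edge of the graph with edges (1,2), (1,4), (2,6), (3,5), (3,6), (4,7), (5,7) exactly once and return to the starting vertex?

Step 1: Find the degree of each vertex:
  deg(1) = 2
  deg(2) = 2
  deg(3) = 2
  deg(4) = 2
  deg(5) = 2
  deg(6) = 2
  deg(7) = 2

Step 2: Count vertices with odd degree:
  All vertices have even degree (0 odd-degree vertices)

Step 3: Apply Euler's theorem:
  - Eulerian circuit exists iff graph is connected and all vertices have even degree
  - Eulerian path exists iff graph is connected and has 0 or 2 odd-degree vertices

Graph is connected with 0 odd-degree vertices.
Both Eulerian circuit and Eulerian path exist.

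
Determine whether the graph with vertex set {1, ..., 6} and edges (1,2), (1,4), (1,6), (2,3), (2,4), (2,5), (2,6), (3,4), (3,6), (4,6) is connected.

Step 1: Build adjacency list from edges:
  1: 2, 4, 6
  2: 1, 3, 4, 5, 6
  3: 2, 4, 6
  4: 1, 2, 3, 6
  5: 2
  6: 1, 2, 3, 4

Step 2: Run BFS/DFS from vertex 1:
  Visited: {1, 2, 4, 6, 3, 5}
  Reached 6 of 6 vertices

Step 3: All 6 vertices reached from vertex 1, so the graph is connected.
Answer: Yes, the graph is connected.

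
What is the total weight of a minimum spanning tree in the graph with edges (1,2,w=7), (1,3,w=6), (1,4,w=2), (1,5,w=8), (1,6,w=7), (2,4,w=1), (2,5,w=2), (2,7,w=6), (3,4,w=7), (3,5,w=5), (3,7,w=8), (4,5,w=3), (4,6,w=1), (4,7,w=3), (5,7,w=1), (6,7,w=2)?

Apply Kruskal's algorithm (sort edges by weight, add if no cycle):

Sorted edges by weight:
  (2,4) w=1
  (4,6) w=1
  (5,7) w=1
  (1,4) w=2
  (2,5) w=2
  (6,7) w=2
  (4,5) w=3
  (4,7) w=3
  (3,5) w=5
  (1,3) w=6
  (2,7) w=6
  (1,2) w=7
  (1,6) w=7
  (3,4) w=7
  (1,5) w=8
  (3,7) w=8

Add edge (2,4) w=1 -- no cycle. Running total: 1
Add edge (4,6) w=1 -- no cycle. Running total: 2
Add edge (5,7) w=1 -- no cycle. Running total: 3
Add edge (1,4) w=2 -- no cycle. Running total: 5
Add edge (2,5) w=2 -- no cycle. Running total: 7
Skip edge (6,7) w=2 -- would create cycle
Skip edge (4,5) w=3 -- would create cycle
Skip edge (4,7) w=3 -- would create cycle
Add edge (3,5) w=5 -- no cycle. Running total: 12

MST edges: (2,4,w=1), (4,6,w=1), (5,7,w=1), (1,4,w=2), (2,5,w=2), (3,5,w=5)
Total MST weight: 1 + 1 + 1 + 2 + 2 + 5 = 12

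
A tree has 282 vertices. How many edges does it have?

A tree on n vertices always has exactly n - 1 edges.
For n = 282: edges = 282 - 1 = 281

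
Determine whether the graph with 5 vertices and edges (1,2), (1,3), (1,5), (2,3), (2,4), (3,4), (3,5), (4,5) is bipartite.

Step 1: Attempt 2-coloring using BFS:
  Start at vertex 1, assign color 0
  Color vertex 2 with color 1 (neighbor of 1)
  Color vertex 3 with color 1 (neighbor of 1)
  Color vertex 5 with color 1 (neighbor of 1)

Step 2: Conflict found! Vertices 2 and 3 are adjacent but have the same color.
This means the graph contains an odd cycle.

The graph is NOT bipartite.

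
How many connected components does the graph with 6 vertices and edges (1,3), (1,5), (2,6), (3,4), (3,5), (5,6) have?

Step 1: Build adjacency list from edges:
  1: 3, 5
  2: 6
  3: 1, 4, 5
  4: 3
  5: 1, 3, 6
  6: 2, 5

Step 2: Run BFS/DFS from vertex 1:
  Visited: {1, 3, 5, 4, 6, 2}
  Reached 6 of 6 vertices

Step 3: All 6 vertices reached from vertex 1, so the graph is connected.
Number of connected components: 1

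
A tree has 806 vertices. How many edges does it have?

A tree on n vertices always has exactly n - 1 edges.
For n = 806: edges = 806 - 1 = 805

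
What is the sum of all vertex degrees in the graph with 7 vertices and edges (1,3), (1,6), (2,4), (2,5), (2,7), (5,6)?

Step 1: Count edges incident to each vertex:
  deg(1) = 2 (neighbors: 3, 6)
  deg(2) = 3 (neighbors: 4, 5, 7)
  deg(3) = 1 (neighbors: 1)
  deg(4) = 1 (neighbors: 2)
  deg(5) = 2 (neighbors: 2, 6)
  deg(6) = 2 (neighbors: 1, 5)
  deg(7) = 1 (neighbors: 2)

Step 2: Sum all degrees:
  2 + 3 + 1 + 1 + 2 + 2 + 1 = 12

Verification: sum of degrees = 2 * |E| = 2 * 6 = 12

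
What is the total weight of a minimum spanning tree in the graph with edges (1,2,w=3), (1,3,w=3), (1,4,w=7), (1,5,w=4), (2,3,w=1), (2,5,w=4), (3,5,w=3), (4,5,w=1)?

Apply Kruskal's algorithm (sort edges by weight, add if no cycle):

Sorted edges by weight:
  (2,3) w=1
  (4,5) w=1
  (1,2) w=3
  (1,3) w=3
  (3,5) w=3
  (1,5) w=4
  (2,5) w=4
  (1,4) w=7

Add edge (2,3) w=1 -- no cycle. Running total: 1
Add edge (4,5) w=1 -- no cycle. Running total: 2
Add edge (1,2) w=3 -- no cycle. Running total: 5
Skip edge (1,3) w=3 -- would create cycle
Add edge (3,5) w=3 -- no cycle. Running total: 8

MST edges: (2,3,w=1), (4,5,w=1), (1,2,w=3), (3,5,w=3)
Total MST weight: 1 + 1 + 3 + 3 = 8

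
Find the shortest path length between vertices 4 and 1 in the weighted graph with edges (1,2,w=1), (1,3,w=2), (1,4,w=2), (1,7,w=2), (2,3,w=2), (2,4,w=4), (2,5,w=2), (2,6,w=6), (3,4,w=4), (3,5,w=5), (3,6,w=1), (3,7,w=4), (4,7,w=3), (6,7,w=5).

Step 1: Build adjacency list with weights:
  1: 2(w=1), 3(w=2), 4(w=2), 7(w=2)
  2: 1(w=1), 3(w=2), 4(w=4), 5(w=2), 6(w=6)
  3: 1(w=2), 2(w=2), 4(w=4), 5(w=5), 6(w=1), 7(w=4)
  4: 1(w=2), 2(w=4), 3(w=4), 7(w=3)
  5: 2(w=2), 3(w=5)
  6: 2(w=6), 3(w=1), 7(w=5)
  7: 1(w=2), 3(w=4), 4(w=3), 6(w=5)

Step 2: Apply Dijkstra's algorithm from vertex 4:
  Visit vertex 4 (distance=0)
    Update dist[1] = 2
    Update dist[2] = 4
    Update dist[3] = 4
    Update dist[7] = 3
  Visit vertex 1 (distance=2)
    Update dist[2] = 3

Step 3: Shortest path: 4 -> 1
Total weight: 2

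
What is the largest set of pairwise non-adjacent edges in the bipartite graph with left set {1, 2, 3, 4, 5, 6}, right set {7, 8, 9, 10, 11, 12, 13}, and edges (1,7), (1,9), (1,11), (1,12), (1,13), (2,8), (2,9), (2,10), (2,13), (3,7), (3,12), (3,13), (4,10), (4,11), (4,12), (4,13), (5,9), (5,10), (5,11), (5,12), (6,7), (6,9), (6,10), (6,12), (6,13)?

Step 1: List the neighbors of each left vertex:
  1: 7, 9, 11, 12, 13
  2: 8, 9, 10, 13
  3: 7, 12, 13
  4: 10, 11, 12, 13
  5: 9, 10, 11, 12
  6: 7, 9, 10, 12, 13

Step 2: Greedily match left vertices, then look for augmenting paths:
  Match 1 -- 7
  Match 2 -- 8
  Match 3 -- 12
  Match 4 -- 10
  Match 5 -- 9
  Match 6 -- 13
  No augmenting path remains.

Step 3: Verify this is maximum:
  Matching size 6 = min(|L|, |R|) = min(6, 7), which is an upper bound, so this matching is maximum.

Maximum matching: {(1,7), (2,8), (3,12), (4,10), (5,9), (6,13)}
Size: 6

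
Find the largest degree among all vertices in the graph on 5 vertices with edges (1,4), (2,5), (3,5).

Step 1: Count edges incident to each vertex:
  deg(1) = 1 (neighbors: 4)
  deg(2) = 1 (neighbors: 5)
  deg(3) = 1 (neighbors: 5)
  deg(4) = 1 (neighbors: 1)
  deg(5) = 2 (neighbors: 2, 3)

Step 2: Find maximum:
  max(1, 1, 1, 1, 2) = 2 (vertex 5)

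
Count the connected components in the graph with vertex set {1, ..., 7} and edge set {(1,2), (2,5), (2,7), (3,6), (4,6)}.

Step 1: Build adjacency list from edges:
  1: 2
  2: 1, 5, 7
  3: 6
  4: 6
  5: 2
  6: 3, 4
  7: 2

Step 2: Run BFS/DFS from vertex 1:
  Visited: {1, 2, 5, 7}
  Reached 4 of 7 vertices

Step 3: Only 4 of 7 vertices reached. Graph is disconnected.
Connected components: {1, 2, 5, 7}, {3, 4, 6}
Number of connected components: 2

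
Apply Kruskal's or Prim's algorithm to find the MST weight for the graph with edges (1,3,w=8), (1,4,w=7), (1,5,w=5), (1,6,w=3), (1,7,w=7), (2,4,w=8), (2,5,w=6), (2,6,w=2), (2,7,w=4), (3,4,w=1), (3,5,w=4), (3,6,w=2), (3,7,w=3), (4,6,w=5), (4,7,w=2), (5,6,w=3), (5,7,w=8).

Apply Kruskal's algorithm (sort edges by weight, add if no cycle):

Sorted edges by weight:
  (3,4) w=1
  (2,6) w=2
  (3,6) w=2
  (4,7) w=2
  (1,6) w=3
  (3,7) w=3
  (5,6) w=3
  (2,7) w=4
  (3,5) w=4
  (1,5) w=5
  (4,6) w=5
  (2,5) w=6
  (1,4) w=7
  (1,7) w=7
  (1,3) w=8
  (2,4) w=8
  (5,7) w=8

Add edge (3,4) w=1 -- no cycle. Running total: 1
Add edge (2,6) w=2 -- no cycle. Running total: 3
Add edge (3,6) w=2 -- no cycle. Running total: 5
Add edge (4,7) w=2 -- no cycle. Running total: 7
Add edge (1,6) w=3 -- no cycle. Running total: 10
Skip edge (3,7) w=3 -- would create cycle
Add edge (5,6) w=3 -- no cycle. Running total: 13

MST edges: (3,4,w=1), (2,6,w=2), (3,6,w=2), (4,7,w=2), (1,6,w=3), (5,6,w=3)
Total MST weight: 1 + 2 + 2 + 2 + 3 + 3 = 13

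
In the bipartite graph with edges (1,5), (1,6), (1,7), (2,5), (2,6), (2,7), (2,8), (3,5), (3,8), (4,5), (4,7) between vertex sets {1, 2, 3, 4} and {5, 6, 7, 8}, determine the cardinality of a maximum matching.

Step 1: List the neighbors of each left vertex:
  1: 5, 6, 7
  2: 5, 6, 7, 8
  3: 5, 8
  4: 5, 7

Step 2: Greedily match left vertices, then look for augmenting paths:
  Match 1 -- 5
  Match 2 -- 6
  Match 3 -- 8
  Match 4 -- 7
  No augmenting path remains.

Step 3: Verify this is maximum:
  Matching size 4 = min(|L|, |R|) = min(4, 4), which is an upper bound, so this matching is maximum.

Maximum matching: {(1,5), (2,6), (3,8), (4,7)}
Size: 4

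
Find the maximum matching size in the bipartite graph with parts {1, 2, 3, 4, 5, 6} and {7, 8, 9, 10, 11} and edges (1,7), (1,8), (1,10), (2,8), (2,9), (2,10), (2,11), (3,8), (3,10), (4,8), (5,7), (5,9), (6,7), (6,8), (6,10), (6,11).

Step 1: List the neighbors of each left vertex:
  1: 7, 8, 10
  2: 8, 9, 10, 11
  3: 8, 10
  4: 8
  5: 7, 9
  6: 7, 8, 10, 11

Step 2: Greedily match left vertices, then look for augmenting paths:
  Match 1 -- 7
  Match 2 -- 8
  Match 3 -- 10
  Match 5 -- 9
  Match 6 -- 11
  No augmenting path remains.

Step 3: Verify this is maximum:
  Matching size 5 = min(|L|, |R|) = min(6, 5), which is an upper bound, so this matching is maximum.

Maximum matching: {(1,7), (2,8), (3,10), (5,9), (6,11)}
Size: 5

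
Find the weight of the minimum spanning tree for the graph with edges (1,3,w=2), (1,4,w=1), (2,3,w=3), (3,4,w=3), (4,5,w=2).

Apply Kruskal's algorithm (sort edges by weight, add if no cycle):

Sorted edges by weight:
  (1,4) w=1
  (1,3) w=2
  (4,5) w=2
  (2,3) w=3
  (3,4) w=3

Add edge (1,4) w=1 -- no cycle. Running total: 1
Add edge (1,3) w=2 -- no cycle. Running total: 3
Add edge (4,5) w=2 -- no cycle. Running total: 5
Add edge (2,3) w=3 -- no cycle. Running total: 8

MST edges: (1,4,w=1), (1,3,w=2), (4,5,w=2), (2,3,w=3)
Total MST weight: 1 + 2 + 2 + 3 = 8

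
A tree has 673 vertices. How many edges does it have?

A tree on n vertices always has exactly n - 1 edges.
For n = 673: edges = 673 - 1 = 672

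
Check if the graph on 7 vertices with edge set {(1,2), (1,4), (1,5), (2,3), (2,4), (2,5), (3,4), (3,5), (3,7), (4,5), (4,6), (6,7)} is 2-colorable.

Step 1: Attempt 2-coloring using BFS:
  Start at vertex 1, assign color 0
  Color vertex 2 with color 1 (neighbor of 1)
  Color vertex 4 with color 1 (neighbor of 1)
  Color vertex 5 with color 1 (neighbor of 1)
  Color vertex 3 with color 0 (neighbor of 2)

Step 2: Conflict found! Vertices 2 and 4 are adjacent but have the same color.
This means the graph contains an odd cycle.

The graph is NOT bipartite.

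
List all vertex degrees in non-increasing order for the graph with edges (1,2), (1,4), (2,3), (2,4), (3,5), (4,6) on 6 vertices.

Step 1: Count edges incident to each vertex:
  deg(1) = 2 (neighbors: 2, 4)
  deg(2) = 3 (neighbors: 1, 3, 4)
  deg(3) = 2 (neighbors: 2, 5)
  deg(4) = 3 (neighbors: 1, 2, 6)
  deg(5) = 1 (neighbors: 3)
  deg(6) = 1 (neighbors: 4)

Step 2: Sort degrees in non-increasing order:
  Degrees: [2, 3, 2, 3, 1, 1] -> sorted: [3, 3, 2, 2, 1, 1]

Degree sequence: [3, 3, 2, 2, 1, 1]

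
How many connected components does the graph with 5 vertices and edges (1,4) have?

Step 1: Build adjacency list from edges:
  1: 4
  2: (none)
  3: (none)
  4: 1
  5: (none)

Step 2: Run BFS/DFS from vertex 1:
  Visited: {1, 4}
  Reached 2 of 5 vertices

Step 3: Only 2 of 5 vertices reached. Graph is disconnected.
Connected components: {1, 4}, {2}, {3}, {5}
Number of connected components: 4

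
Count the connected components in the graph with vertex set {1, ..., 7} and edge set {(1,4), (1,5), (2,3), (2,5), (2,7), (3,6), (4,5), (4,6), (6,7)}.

Step 1: Build adjacency list from edges:
  1: 4, 5
  2: 3, 5, 7
  3: 2, 6
  4: 1, 5, 6
  5: 1, 2, 4
  6: 3, 4, 7
  7: 2, 6

Step 2: Run BFS/DFS from vertex 1:
  Visited: {1, 4, 5, 6, 2, 3, 7}
  Reached 7 of 7 vertices

Step 3: All 7 vertices reached from vertex 1, so the graph is connected.
Number of connected components: 1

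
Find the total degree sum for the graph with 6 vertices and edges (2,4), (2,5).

Step 1: Count edges incident to each vertex:
  deg(1) = 0 (neighbors: none)
  deg(2) = 2 (neighbors: 4, 5)
  deg(3) = 0 (neighbors: none)
  deg(4) = 1 (neighbors: 2)
  deg(5) = 1 (neighbors: 2)
  deg(6) = 0 (neighbors: none)

Step 2: Sum all degrees:
  0 + 2 + 0 + 1 + 1 + 0 = 4

Verification: sum of degrees = 2 * |E| = 2 * 2 = 4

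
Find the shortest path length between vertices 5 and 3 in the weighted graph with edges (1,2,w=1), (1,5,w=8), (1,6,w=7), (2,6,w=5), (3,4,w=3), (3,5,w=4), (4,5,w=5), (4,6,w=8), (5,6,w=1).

Step 1: Build adjacency list with weights:
  1: 2(w=1), 5(w=8), 6(w=7)
  2: 1(w=1), 6(w=5)
  3: 4(w=3), 5(w=4)
  4: 3(w=3), 5(w=5), 6(w=8)
  5: 1(w=8), 3(w=4), 4(w=5), 6(w=1)
  6: 1(w=7), 2(w=5), 4(w=8), 5(w=1)

Step 2: Apply Dijkstra's algorithm from vertex 5:
  Visit vertex 5 (distance=0)
    Update dist[1] = 8
    Update dist[3] = 4
    Update dist[4] = 5
    Update dist[6] = 1
  Visit vertex 6 (distance=1)
    Update dist[2] = 6
  Visit vertex 3 (distance=4)

Step 3: Shortest path: 5 -> 3
Total weight: 4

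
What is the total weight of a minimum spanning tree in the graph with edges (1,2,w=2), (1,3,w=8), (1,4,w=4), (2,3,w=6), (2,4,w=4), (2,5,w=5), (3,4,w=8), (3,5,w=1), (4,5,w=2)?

Apply Kruskal's algorithm (sort edges by weight, add if no cycle):

Sorted edges by weight:
  (3,5) w=1
  (1,2) w=2
  (4,5) w=2
  (1,4) w=4
  (2,4) w=4
  (2,5) w=5
  (2,3) w=6
  (1,3) w=8
  (3,4) w=8

Add edge (3,5) w=1 -- no cycle. Running total: 1
Add edge (1,2) w=2 -- no cycle. Running total: 3
Add edge (4,5) w=2 -- no cycle. Running total: 5
Add edge (1,4) w=4 -- no cycle. Running total: 9

MST edges: (3,5,w=1), (1,2,w=2), (4,5,w=2), (1,4,w=4)
Total MST weight: 1 + 2 + 2 + 4 = 9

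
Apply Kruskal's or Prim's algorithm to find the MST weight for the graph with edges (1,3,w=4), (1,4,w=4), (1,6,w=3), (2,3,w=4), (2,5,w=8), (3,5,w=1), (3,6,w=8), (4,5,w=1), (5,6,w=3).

Apply Kruskal's algorithm (sort edges by weight, add if no cycle):

Sorted edges by weight:
  (3,5) w=1
  (4,5) w=1
  (1,6) w=3
  (5,6) w=3
  (1,4) w=4
  (1,3) w=4
  (2,3) w=4
  (2,5) w=8
  (3,6) w=8

Add edge (3,5) w=1 -- no cycle. Running total: 1
Add edge (4,5) w=1 -- no cycle. Running total: 2
Add edge (1,6) w=3 -- no cycle. Running total: 5
Add edge (5,6) w=3 -- no cycle. Running total: 8
Skip edge (1,4) w=4 -- would create cycle
Skip edge (1,3) w=4 -- would create cycle
Add edge (2,3) w=4 -- no cycle. Running total: 12

MST edges: (3,5,w=1), (4,5,w=1), (1,6,w=3), (5,6,w=3), (2,3,w=4)
Total MST weight: 1 + 1 + 3 + 3 + 4 = 12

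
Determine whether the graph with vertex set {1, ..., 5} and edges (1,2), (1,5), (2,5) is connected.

Step 1: Build adjacency list from edges:
  1: 2, 5
  2: 1, 5
  3: (none)
  4: (none)
  5: 1, 2

Step 2: Run BFS/DFS from vertex 1:
  Visited: {1, 2, 5}
  Reached 3 of 5 vertices

Step 3: Only 3 of 5 vertices reached. Graph is disconnected.
Connected components: {1, 2, 5}, {3}, {4}
Answer: No, the graph is not connected (3 components).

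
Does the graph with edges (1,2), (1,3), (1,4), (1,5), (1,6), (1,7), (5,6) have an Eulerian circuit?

Step 1: Find the degree of each vertex:
  deg(1) = 6
  deg(2) = 1
  deg(3) = 1
  deg(4) = 1
  deg(5) = 2
  deg(6) = 2
  deg(7) = 1

Step 2: Count vertices with odd degree:
  Odd-degree vertices: 2, 3, 4, 7 (4 total)

Step 3: Apply Euler's theorem:
  - Eulerian circuit exists iff graph is connected and all vertices have even degree
  - Eulerian path exists iff graph is connected and has 0 or 2 odd-degree vertices

Graph has 4 odd-degree vertices (need 0 or 2).
Neither Eulerian path nor Eulerian circuit exists.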